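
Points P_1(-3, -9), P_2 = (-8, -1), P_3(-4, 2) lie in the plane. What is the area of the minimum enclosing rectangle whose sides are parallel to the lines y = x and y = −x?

65

In coordinates u = x + y, v = x − y the rectangle is axis-aligned; the map (x,y)→(u,v) scales areas by 2.
u-values: -12, -9, -2; range = -2 − (-12) = 10.
v-values: 6, -7, -6; range = 6 − (-7) = 13.
Area = (10 × 13) / 2 = 65.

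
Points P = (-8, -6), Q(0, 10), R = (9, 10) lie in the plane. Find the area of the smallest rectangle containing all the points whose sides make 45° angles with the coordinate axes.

In coordinates u = x + y, v = x − y the rectangle is axis-aligned; the map (x,y)→(u,v) scales areas by 2.
u-values: -14, 10, 19; range = 19 − (-14) = 33.
v-values: -2, -10, -1; range = -1 − (-10) = 9.
Area = (33 × 9) / 2 = 148.5.

148.5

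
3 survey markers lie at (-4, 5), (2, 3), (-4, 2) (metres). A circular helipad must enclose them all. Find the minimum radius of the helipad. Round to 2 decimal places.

Call the three points A, B, C in the order given.
Side lengths²: AB² = 40, AC² = 9, BC² = 37.
Since AB² = 40 < 37 + 9 = 46, the triangle is acute, so the smallest enclosing circle is the circumcircle.
Circumcentre = (-7/6, 3.5), r² = 185/18.
r = √(185/18) ≈ 3.21.

3.21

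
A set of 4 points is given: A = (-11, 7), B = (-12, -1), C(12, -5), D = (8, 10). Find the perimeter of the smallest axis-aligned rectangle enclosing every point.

78

Width = max x − min x = 12 − (-12) = 24.
Height = max y − min y = 10 − (-5) = 15.
Perimeter = 2(24 + 15) = 78.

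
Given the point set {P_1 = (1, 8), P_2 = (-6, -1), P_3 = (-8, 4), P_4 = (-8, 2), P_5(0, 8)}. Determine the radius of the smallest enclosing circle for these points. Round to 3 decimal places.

The minimum enclosing circle of a finite set is fixed by two of the points (as a diameter) or three (as a circumcircle).
The farthest pair is P_1–P_2 with squared distance 130. The circle on this segment as diameter has centre (-2.5, 3.5) and r² = 130/4 = 32.5.
Check P_3: distance² to centre = 30.5 ≤ 32.5, so it lies inside.
All remaining points lie in this disk, and no smaller disk contains both endpoints, so this is the minimum enclosing circle.
r = √(32.5) ≈ 5.701.

5.701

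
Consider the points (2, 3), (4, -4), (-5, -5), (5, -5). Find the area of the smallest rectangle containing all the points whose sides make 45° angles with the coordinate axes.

In coordinates u = x + y, v = x − y the rectangle is axis-aligned; the map (x,y)→(u,v) scales areas by 2.
u-values: 5, 0, -10, 0; range = 5 − (-10) = 15.
v-values: -1, 8, 0, 10; range = 10 − (-1) = 11.
Area = (15 × 11) / 2 = 82.5.

82.5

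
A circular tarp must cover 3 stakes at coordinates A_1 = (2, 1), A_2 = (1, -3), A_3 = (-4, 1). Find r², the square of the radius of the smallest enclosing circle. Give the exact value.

Side lengths²: A_1A_2² = 17, A_1A_3² = 36, A_2A_3² = 41.
Since A_2A_3² = 41 < 36 + 17 = 53, the triangle is acute, so the smallest enclosing circle is the circumcircle.
Circumcentre = (-1, -0.375), r² = 10.890625.

10.890625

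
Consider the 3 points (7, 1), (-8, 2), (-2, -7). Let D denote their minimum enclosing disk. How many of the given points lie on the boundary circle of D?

Call the three points A, B, C in the order given.
Side lengths²: AB² = 226, AC² = 145, BC² = 117.
Since AB² = 226 < 145 + 117 = 262, the triangle is acute, so the smallest enclosing circle is the circumcircle.
Circumcentre = (-49/86, 39/86), r² = 213005/3698.
The points at distance exactly r from the centre are (7, 1), (-8, 2), (-2, -7) — 3 points.

3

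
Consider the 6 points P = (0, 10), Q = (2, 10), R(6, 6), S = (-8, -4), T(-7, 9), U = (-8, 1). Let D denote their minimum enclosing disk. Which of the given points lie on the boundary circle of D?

Q, R, S

The minimum enclosing circle of a finite set is fixed by two of the points (as a diameter) or three (as a circumcircle).
The minimum enclosing circle is determined by three boundary points: Q, R, S.
Their circumcentre is (-11/6, 13/6) with r² = 1369/18.
The farthest remaining point T is at distance² 1321/18 ≤ 1369/18.
The points at distance exactly r from the centre are Q, R, S — 3 points.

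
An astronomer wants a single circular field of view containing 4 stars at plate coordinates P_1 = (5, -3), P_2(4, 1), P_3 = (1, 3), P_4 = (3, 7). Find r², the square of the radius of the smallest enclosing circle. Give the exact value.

26

By Welzl's lemma the MEC is supported by two points (diametrically opposite) or three points (on a circumcircle).
The farthest pair is P_1–P_4 with squared distance 104. The circle on this segment as diameter has centre (4, 2) and r² = 104/4 = 26.
Check P_2: distance² to centre = 1 ≤ 26, so it lies inside.
All remaining points lie in this disk, and no smaller disk contains both endpoints, so this is the minimum enclosing circle.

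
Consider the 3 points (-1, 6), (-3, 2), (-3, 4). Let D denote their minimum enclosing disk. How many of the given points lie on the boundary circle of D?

Call the three points A, B, C in the order given.
Side lengths²: AB² = 20, AC² = 8, BC² = 4.
Since AB² = 20 ≥ 8 + 4 = 12, the angle opposite AB is not acute, so the smallest enclosing circle has AB as diameter.
Centre = midpoint of AB = (-2, 4), r² = 20/4 = 5.
The points at distance exactly r from the centre are (-1, 6), (-3, 2) — 2 points.

2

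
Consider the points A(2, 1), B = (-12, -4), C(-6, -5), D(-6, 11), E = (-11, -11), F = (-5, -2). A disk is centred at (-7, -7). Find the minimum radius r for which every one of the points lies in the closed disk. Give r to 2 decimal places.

The required radius is the distance from (-7, -7) to the farthest point.
Squared distances: 145, 34, 5, 325, 32, 29.
Maximum is 325, attained at D.
r = √325 ≈ 18.03.

18.03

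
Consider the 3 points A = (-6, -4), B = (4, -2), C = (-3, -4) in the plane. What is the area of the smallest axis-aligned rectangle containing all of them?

x ranges over [-6, 4], width 10.
y ranges over [-4, -2], height 2.
Area = 10 × 2 = 20.

20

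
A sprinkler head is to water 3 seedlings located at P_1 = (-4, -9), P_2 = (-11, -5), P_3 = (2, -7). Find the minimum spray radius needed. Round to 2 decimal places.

6.58

Side lengths²: P_1P_2² = 65, P_1P_3² = 40, P_2P_3² = 173.
Since P_2P_3² = 173 ≥ 65 + 40 = 105, the angle opposite P_2P_3 is not acute, so the smallest enclosing circle has P_2P_3 as diameter.
Centre = midpoint of P_2P_3 = (-4.5, -6), r² = 173/4 = 43.25.
r = √(43.25) ≈ 6.58.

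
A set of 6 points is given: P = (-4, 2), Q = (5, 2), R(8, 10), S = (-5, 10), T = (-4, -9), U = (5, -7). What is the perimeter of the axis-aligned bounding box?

64

Width = max x − min x = 8 − (-5) = 13.
Height = max y − min y = 10 − (-9) = 19.
Perimeter = 2(13 + 19) = 64.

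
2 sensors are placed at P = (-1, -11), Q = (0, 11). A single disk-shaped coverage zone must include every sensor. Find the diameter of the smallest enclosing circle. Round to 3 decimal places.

22.023

The smallest circle enclosing two points has them as diameter endpoints.
Centre = midpoint = (-0.5, 0); r² = |PQ|²/4 = 485/4 = 121.25.
Diameter = 2r = 2√(121.25) ≈ 22.023.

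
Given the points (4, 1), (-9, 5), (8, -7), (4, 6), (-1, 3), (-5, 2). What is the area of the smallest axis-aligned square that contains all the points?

289

The bounding box has width 17 and height 13.
An axis-aligned square enclosing the set must have side ≥ max(width, height).
So the minimum side is max(17, 13) = 17.
Area = 17² = 289.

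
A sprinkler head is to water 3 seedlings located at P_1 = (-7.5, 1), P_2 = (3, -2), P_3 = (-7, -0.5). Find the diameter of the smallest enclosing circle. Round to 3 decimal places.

Side lengths²: P_1P_2² = 119.25, P_1P_3² = 2.5, P_2P_3² = 102.25.
Since P_1P_2² = 119.25 ≥ 102.25 + 2.5 = 104.75, the angle opposite P_1P_2 is not acute, so the smallest enclosing circle has P_1P_2 as diameter.
Centre = midpoint of P_1P_2 = (-2.25, -0.5), r² = 119.25/4 = 29.8125.
Diameter = 2r = 2√(29.8125) ≈ 10.920.

10.920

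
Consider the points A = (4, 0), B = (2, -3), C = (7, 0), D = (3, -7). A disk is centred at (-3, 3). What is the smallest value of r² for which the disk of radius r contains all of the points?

136

The required radius is the distance from (-3, 3) to the farthest point.
Squared distances: 58, 61, 109, 136.
Maximum is 136, attained at D.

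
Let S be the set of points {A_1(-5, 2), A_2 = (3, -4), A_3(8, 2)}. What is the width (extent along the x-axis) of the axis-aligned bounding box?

13

max x = 8, min x = -5, so width = 13.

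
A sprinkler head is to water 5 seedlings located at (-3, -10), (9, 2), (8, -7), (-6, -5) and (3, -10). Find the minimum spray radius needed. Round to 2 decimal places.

8.53

The minimum enclosing circle is determined by three boundary points: (-3, -10), (9, 2), (-6, -5).
Their circumcentre is (2.375, -3.375) with r² = 72.78125.
The farthest remaining point (8, -7) is at distance² 44.78125 ≤ 72.78125.
r = √(72.78125) ≈ 8.53.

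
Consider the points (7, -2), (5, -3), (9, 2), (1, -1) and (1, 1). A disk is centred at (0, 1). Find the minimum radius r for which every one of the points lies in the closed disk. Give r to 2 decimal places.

The required radius is the distance from (0, 1) to the farthest point.
Squared distances: 58, 41, 82, 5, 1.
Maximum is 82, attained at (9, 2).
r = √82 ≈ 9.06.

9.06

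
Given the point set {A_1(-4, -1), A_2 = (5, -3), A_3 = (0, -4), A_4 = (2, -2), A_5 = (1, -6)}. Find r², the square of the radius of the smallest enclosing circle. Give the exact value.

A smallest enclosing disk is always determined by at most three of the input points on its boundary.
The farthest pair is A_1–A_2 with squared distance 85. The circle on this segment as diameter has centre (0.5, -2) and r² = 85/4 = 21.25.
Check A_3: distance² to centre = 4.25 ≤ 21.25, so it lies inside.
All remaining points lie in this disk, and no smaller disk contains both endpoints, so this is the minimum enclosing circle.

21.25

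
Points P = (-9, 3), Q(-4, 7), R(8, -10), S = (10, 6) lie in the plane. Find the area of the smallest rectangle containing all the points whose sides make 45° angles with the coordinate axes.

In coordinates u = x + y, v = x − y the rectangle is axis-aligned; the map (x,y)→(u,v) scales areas by 2.
u-values: -6, 3, -2, 16; range = 16 − (-6) = 22.
v-values: -12, -11, 18, 4; range = 18 − (-12) = 30.
Area = (22 × 30) / 2 = 330.

330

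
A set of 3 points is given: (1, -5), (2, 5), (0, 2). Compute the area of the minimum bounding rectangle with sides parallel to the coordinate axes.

20

x ranges over [0, 2], width 2.
y ranges over [-5, 5], height 10.
Area = 2 × 10 = 20.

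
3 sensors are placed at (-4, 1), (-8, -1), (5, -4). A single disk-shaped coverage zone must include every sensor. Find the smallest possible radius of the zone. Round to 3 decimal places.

6.671

Call the three points A, B, C in the order given.
Side lengths²: AB² = 20, AC² = 106, BC² = 178.
Since BC² = 178 ≥ 106 + 20 = 126, the angle opposite BC is not acute, so the smallest enclosing circle has BC as diameter.
Centre = midpoint of BC = (-1.5, -2.5), r² = 178/4 = 44.5.
r = √(44.5) ≈ 6.671.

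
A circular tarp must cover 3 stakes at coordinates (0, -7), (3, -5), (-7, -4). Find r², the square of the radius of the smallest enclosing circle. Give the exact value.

Call the three points A, B, C in the order given.
Side lengths²: AB² = 13, AC² = 58, BC² = 101.
Since BC² = 101 ≥ 58 + 13 = 71, the angle opposite BC is not acute, so the smallest enclosing circle has BC as diameter.
Centre = midpoint of BC = (-2, -4.5), r² = 101/4 = 25.25.

25.25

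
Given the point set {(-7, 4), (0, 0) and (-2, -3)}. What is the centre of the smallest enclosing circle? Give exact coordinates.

Call the three points A, B, C in the order given.
Side lengths²: AB² = 65, AC² = 74, BC² = 13.
Since AC² = 74 < 65 + 13 = 78, the triangle is acute, so the smallest enclosing circle is the circumcircle.
Circumcentre = (-247/58, 39/58), r² = 31265/1682.
Centre = (-247/58, 39/58).

(-247/58, 39/58)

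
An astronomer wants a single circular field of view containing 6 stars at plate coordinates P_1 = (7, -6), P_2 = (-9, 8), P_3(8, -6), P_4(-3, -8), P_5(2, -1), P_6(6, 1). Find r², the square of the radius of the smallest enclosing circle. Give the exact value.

121.25

The farthest pair is P_2–P_3 with squared distance 485. The circle on this segment as diameter has centre (-0.5, 1) and r² = 485/4 = 121.25.
Check P_1: distance² to centre = 105.25 ≤ 121.25, so it lies inside.
All remaining points lie in this disk, and no smaller disk contains both endpoints, so this is the minimum enclosing circle.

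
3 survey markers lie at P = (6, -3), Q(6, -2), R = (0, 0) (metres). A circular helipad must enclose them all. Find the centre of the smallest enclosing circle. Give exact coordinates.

Side lengths²: PQ² = 1, PR² = 45, QR² = 40.
Since PR² = 45 ≥ 40 + 1 = 41, the angle opposite PR is not acute, so the smallest enclosing circle has PR as diameter.
Centre = midpoint of PR = (3, -1.5), r² = 45/4 = 11.25.
Centre = (3, -1.5).

(3, -1.5)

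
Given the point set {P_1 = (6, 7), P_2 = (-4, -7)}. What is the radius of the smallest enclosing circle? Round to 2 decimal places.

The smallest circle enclosing two points has them as diameter endpoints.
Centre = midpoint = (1, 0); r² = |P_1P_2|²/4 = 296/4 = 74.
r = √74 ≈ 8.60.

8.60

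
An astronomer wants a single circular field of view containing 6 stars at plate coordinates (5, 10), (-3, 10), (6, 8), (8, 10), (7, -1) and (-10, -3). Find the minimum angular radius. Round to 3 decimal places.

By Welzl's lemma the MEC is supported by two points (diametrically opposite) or three points (on a circumcircle).
The farthest pair is (8, 10)–(-10, -3) with squared distance 493. The circle on this segment as diameter has centre (-1, 3.5) and r² = 493/4 = 123.25.
Check (5, 10): distance² to centre = 78.25 ≤ 123.25, so it lies inside.
All remaining points lie in this disk, and no smaller disk contains both endpoints, so this is the minimum enclosing circle.
r = √(123.25) ≈ 11.102.

11.102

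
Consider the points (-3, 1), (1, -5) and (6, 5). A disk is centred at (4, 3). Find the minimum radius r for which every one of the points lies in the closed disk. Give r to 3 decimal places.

The required radius is the distance from (4, 3) to the farthest point.
Squared distances: 53, 73, 8.
Maximum is 73, attained at (1, -5).
r = √73 ≈ 8.544.

8.544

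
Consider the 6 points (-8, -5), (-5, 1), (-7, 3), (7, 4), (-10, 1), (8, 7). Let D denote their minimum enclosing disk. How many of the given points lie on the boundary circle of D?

3

The minimum enclosing circle of a finite set is fixed by two of the points (as a diameter) or three (as a circumcircle).
The farthest pair is (-8, -5)–(8, 7) with squared distance 400. The circle on this segment as diameter has centre (0, 1) and r² = 400/4 = 100.
Check (-5, 1): distance² to centre = 25 ≤ 100, so it lies inside.
All remaining points lie in this disk, and no smaller disk contains both endpoints, so this is the minimum enclosing circle.
The points at distance exactly r from the centre are (-8, -5), (-10, 1), (8, 7) — 3 points.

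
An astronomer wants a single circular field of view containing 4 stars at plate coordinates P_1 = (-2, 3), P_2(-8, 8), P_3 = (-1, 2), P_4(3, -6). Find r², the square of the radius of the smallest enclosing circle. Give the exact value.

The farthest pair is P_2–P_4 with squared distance 317. The circle on this segment as diameter has centre (-2.5, 1) and r² = 317/4 = 79.25.
Check P_1: distance² to centre = 4.25 ≤ 79.25, so it lies inside.
All remaining points lie in this disk, and no smaller disk contains both endpoints, so this is the minimum enclosing circle.

79.25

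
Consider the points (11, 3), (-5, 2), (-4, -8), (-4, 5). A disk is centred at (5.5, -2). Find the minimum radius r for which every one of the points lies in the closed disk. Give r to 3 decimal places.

11.800

The required radius is the distance from (5.5, -2) to the farthest point.
Squared distances: 55.25, 126.25, 126.25, 139.25.
Maximum is 139.25, attained at (-4, 5).
r = √(139.25) ≈ 11.800.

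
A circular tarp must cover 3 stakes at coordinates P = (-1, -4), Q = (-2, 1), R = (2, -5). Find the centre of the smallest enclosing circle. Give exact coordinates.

Side lengths²: PQ² = 26, PR² = 10, QR² = 52.
Since QR² = 52 ≥ 26 + 10 = 36, the angle opposite QR is not acute, so the smallest enclosing circle has QR as diameter.
Centre = midpoint of QR = (0, -2), r² = 52/4 = 13.
Centre = (0, -2).

(0, -2)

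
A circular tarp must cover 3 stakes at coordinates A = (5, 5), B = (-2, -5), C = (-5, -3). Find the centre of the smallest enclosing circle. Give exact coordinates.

(0, 1)

Side lengths²: AB² = 149, AC² = 164, BC² = 13.
Since AC² = 164 ≥ 149 + 13 = 162, the angle opposite AC is not acute, so the smallest enclosing circle has AC as diameter.
Centre = midpoint of AC = (0, 1), r² = 164/4 = 41.
Centre = (0, 1).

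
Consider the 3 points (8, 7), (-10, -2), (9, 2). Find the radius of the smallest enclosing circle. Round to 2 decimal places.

10.06

Call the three points A, B, C in the order given.
Side lengths²: AB² = 405, AC² = 26, BC² = 377.
Since AB² = 405 ≥ 377 + 26 = 403, the angle opposite AB is not acute, so the smallest enclosing circle has AB as diameter.
Centre = midpoint of AB = (-1, 2.5), r² = 405/4 = 101.25.
r = √(101.25) ≈ 10.06.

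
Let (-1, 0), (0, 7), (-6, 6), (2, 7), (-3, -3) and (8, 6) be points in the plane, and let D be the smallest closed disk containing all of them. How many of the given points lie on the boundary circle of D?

3

The minimum enclosing circle of a finite set is fixed by two of the points (as a diameter) or three (as a circumcircle).
The minimum enclosing circle is determined by three boundary points: (-6, 6), (-3, -3), (8, 6).
Their circumcentre is (1, 10/3) with r² = 505/9.
The farthest remaining point (-1, 0) is at distance² 136/9 ≤ 505/9.
The points at distance exactly r from the centre are (-6, 6), (-3, -3), (8, 6) — 3 points.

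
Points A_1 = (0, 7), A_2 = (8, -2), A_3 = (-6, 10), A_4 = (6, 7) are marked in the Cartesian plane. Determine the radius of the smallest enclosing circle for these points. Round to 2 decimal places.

A smallest enclosing disk is always determined by at most three of the input points on its boundary.
The farthest pair is A_2–A_3 with squared distance 340. The circle on this segment as diameter has centre (1, 4) and r² = 340/4 = 85.
Check A_1: distance² to centre = 10 ≤ 85, so it lies inside.
All remaining points lie in this disk, and no smaller disk contains both endpoints, so this is the minimum enclosing circle.
r = √85 ≈ 9.22.

9.22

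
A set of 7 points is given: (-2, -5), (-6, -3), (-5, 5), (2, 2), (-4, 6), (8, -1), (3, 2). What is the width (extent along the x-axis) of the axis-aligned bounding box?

14

max x = 8, min x = -6, so width = 14.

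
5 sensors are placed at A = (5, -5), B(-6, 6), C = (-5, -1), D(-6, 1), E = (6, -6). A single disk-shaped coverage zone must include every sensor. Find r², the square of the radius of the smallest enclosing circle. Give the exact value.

The minimum enclosing circle of a finite set is fixed by two of the points (as a diameter) or three (as a circumcircle).
The farthest pair is B–E with squared distance 288. The circle on this segment as diameter has centre (0, 0) and r² = 288/4 = 72.
Check A: distance² to centre = 50 ≤ 72, so it lies inside.
All remaining points lie in this disk, and no smaller disk contains both endpoints, so this is the minimum enclosing circle.

72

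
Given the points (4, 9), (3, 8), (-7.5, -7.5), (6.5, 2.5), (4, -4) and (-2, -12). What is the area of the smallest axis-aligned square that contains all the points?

441

The bounding box has width 14 and height 21.
An axis-aligned square enclosing the set must have side ≥ max(width, height).
So the minimum side is max(14, 21) = 21.
Area = 21² = 441.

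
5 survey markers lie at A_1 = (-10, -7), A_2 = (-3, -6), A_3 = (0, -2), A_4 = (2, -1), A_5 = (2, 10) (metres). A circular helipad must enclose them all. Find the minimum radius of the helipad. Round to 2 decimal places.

10.40

A smallest enclosing disk is always determined by at most three of the input points on its boundary.
The farthest pair is A_1–A_5 with squared distance 433. The circle on this segment as diameter has centre (-4, 1.5) and r² = 433/4 = 108.25.
Check A_2: distance² to centre = 57.25 ≤ 108.25, so it lies inside.
All remaining points lie in this disk, and no smaller disk contains both endpoints, so this is the minimum enclosing circle.
r = √(108.25) ≈ 10.40.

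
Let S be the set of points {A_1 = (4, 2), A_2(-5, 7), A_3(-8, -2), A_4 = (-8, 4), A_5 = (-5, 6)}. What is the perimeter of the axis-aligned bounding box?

42

Width = max x − min x = 4 − (-8) = 12.
Height = max y − min y = 7 − (-2) = 9.
Perimeter = 2(12 + 9) = 42.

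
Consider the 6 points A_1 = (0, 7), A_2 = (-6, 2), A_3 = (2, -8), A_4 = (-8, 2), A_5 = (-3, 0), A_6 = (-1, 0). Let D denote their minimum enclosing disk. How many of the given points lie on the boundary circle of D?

By Welzl's lemma the MEC is supported by two points (diametrically opposite) or three points (on a circumcircle).
The minimum enclosing circle is determined by three boundary points: A_1, A_3, A_4.
Their circumcentre is (-19/26, -19/26) with r² = 20381/338.
The farthest remaining point A_2 is at distance² 11905/338 ≤ 20381/338.
The points at distance exactly r from the centre are A_1, A_3, A_4 — 3 points.

3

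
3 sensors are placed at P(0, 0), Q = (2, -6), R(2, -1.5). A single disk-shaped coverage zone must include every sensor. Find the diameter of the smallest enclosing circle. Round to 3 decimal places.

6.325

Side lengths²: PQ² = 40, PR² = 6.25, QR² = 20.25.
Since PQ² = 40 ≥ 20.25 + 6.25 = 26.5, the angle opposite PQ is not acute, so the smallest enclosing circle has PQ as diameter.
Centre = midpoint of PQ = (1, -3), r² = 40/4 = 10.
Diameter = 2r = 2√10 ≈ 6.325.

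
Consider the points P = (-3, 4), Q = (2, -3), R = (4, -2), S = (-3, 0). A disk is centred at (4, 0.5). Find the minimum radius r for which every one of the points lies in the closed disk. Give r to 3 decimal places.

The required radius is the distance from (4, 0.5) to the farthest point.
Squared distances: 61.25, 16.25, 6.25, 49.25.
Maximum is 61.25, attained at P.
r = √(61.25) ≈ 7.826.

7.826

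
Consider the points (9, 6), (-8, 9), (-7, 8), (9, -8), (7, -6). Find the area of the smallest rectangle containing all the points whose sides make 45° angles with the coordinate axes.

238

In coordinates u = x + y, v = x − y the rectangle is axis-aligned; the map (x,y)→(u,v) scales areas by 2.
u-values: 15, 1, 1, 1, 1; range = 15 − 1 = 14.
v-values: 3, -17, -15, 17, 13; range = 17 − (-17) = 34.
Area = (14 × 34) / 2 = 238.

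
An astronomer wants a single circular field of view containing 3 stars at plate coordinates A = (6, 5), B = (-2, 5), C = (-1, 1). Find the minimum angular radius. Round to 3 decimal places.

Side lengths²: AB² = 64, AC² = 65, BC² = 17.
Since AC² = 65 < 64 + 17 = 81, the triangle is acute, so the smallest enclosing circle is the circumcircle.
Circumcentre = (2, 3.875), r² = 17.265625.
r = √(17.265625) ≈ 4.155.

4.155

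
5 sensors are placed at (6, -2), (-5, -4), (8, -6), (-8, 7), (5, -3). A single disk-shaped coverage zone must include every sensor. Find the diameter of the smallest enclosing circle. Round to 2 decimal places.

20.62

By Welzl's lemma the MEC is supported by two points (diametrically opposite) or three points (on a circumcircle).
The farthest pair is (8, -6)–(-8, 7) with squared distance 425. The circle on this segment as diameter has centre (0, 0.5) and r² = 425/4 = 106.25.
Check (6, -2): distance² to centre = 42.25 ≤ 106.25, so it lies inside.
All remaining points lie in this disk, and no smaller disk contains both endpoints, so this is the minimum enclosing circle.
Diameter = 2r = 2√(106.25) ≈ 20.62.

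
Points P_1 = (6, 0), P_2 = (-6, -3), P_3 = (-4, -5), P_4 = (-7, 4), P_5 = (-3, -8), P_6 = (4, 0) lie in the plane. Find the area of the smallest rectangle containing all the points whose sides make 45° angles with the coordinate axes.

144.5

In coordinates u = x + y, v = x − y the rectangle is axis-aligned; the map (x,y)→(u,v) scales areas by 2.
u-values: 6, -9, -9, -3, -11, 4; range = 6 − (-11) = 17.
v-values: 6, -3, 1, -11, 5, 4; range = 6 − (-11) = 17.
Area = (17 × 17) / 2 = 144.5.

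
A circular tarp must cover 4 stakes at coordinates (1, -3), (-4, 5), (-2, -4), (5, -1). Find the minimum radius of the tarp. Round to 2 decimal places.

5.50

By Welzl's lemma the MEC is supported by two points (diametrically opposite) or three points (on a circumcircle).
The minimum enclosing circle is determined by three boundary points: (-4, 5), (-2, -4), (5, -1).
Their circumcentre is (-3/46, 53/46) with r² = 32045/1058.
The farthest remaining point (1, -3) is at distance² 19441/1058 ≤ 32045/1058.
r = √(32045/1058) ≈ 5.50.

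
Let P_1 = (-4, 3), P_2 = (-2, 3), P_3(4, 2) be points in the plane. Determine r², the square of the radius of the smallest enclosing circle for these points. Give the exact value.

Side lengths²: P_1P_2² = 4, P_1P_3² = 65, P_2P_3² = 37.
Since P_1P_3² = 65 ≥ 37 + 4 = 41, the angle opposite P_1P_3 is not acute, so the smallest enclosing circle has P_1P_3 as diameter.
Centre = midpoint of P_1P_3 = (0, 2.5), r² = 65/4 = 16.25.

16.25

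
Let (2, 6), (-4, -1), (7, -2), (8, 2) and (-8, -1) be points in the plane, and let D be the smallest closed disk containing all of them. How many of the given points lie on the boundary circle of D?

A smallest enclosing disk is always determined by at most three of the input points on its boundary.
The farthest pair is (8, 2)–(-8, -1) with squared distance 265. The circle on this segment as diameter has centre (0, 0.5) and r² = 265/4 = 66.25.
Check (2, 6): distance² to centre = 34.25 ≤ 66.25, so it lies inside.
All remaining points lie in this disk, and no smaller disk contains both endpoints, so this is the minimum enclosing circle.
The points at distance exactly r from the centre are (8, 2), (-8, -1) — 2 points.

2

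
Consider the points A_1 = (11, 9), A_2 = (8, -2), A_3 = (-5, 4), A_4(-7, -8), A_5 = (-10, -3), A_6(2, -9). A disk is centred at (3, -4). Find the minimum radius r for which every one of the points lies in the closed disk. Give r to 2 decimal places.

The required radius is the distance from (3, -4) to the farthest point.
Squared distances: 233, 29, 128, 116, 170, 26.
Maximum is 233, attained at A_1.
r = √233 ≈ 15.26.

15.26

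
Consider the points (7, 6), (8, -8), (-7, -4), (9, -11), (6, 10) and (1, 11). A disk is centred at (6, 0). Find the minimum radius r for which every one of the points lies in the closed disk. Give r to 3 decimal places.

13.601

The required radius is the distance from (6, 0) to the farthest point.
Squared distances: 37, 68, 185, 130, 100, 146.
Maximum is 185, attained at (-7, -4).
r = √185 ≈ 13.601.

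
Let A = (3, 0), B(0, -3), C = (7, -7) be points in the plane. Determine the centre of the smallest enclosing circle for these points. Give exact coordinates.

Side lengths²: AB² = 18, AC² = 65, BC² = 65.
Since BC² = 65 < 65 + 18 = 83, the triangle is acute, so the smallest enclosing circle is the circumcircle.
Circumcentre = (89/22, -89/22), r² = 4225/242.
Centre = (89/22, -89/22).

(89/22, -89/22)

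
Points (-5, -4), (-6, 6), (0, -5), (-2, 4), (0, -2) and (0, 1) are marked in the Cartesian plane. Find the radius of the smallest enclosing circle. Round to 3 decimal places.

The farthest pair is (-6, 6)–(0, -5) with squared distance 157. The circle on this segment as diameter has centre (-3, 0.5) and r² = 157/4 = 39.25.
Check (-5, -4): distance² to centre = 24.25 ≤ 39.25, so it lies inside.
All remaining points lie in this disk, and no smaller disk contains both endpoints, so this is the minimum enclosing circle.
r = √(39.25) ≈ 6.265.

6.265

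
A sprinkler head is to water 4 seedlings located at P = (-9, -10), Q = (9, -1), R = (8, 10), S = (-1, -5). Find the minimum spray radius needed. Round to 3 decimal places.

13.124

The farthest pair is P–R with squared distance 689. The circle on this segment as diameter has centre (-0.5, 0) and r² = 689/4 = 172.25.
Check Q: distance² to centre = 91.25 ≤ 172.25, so it lies inside.
All remaining points lie in this disk, and no smaller disk contains both endpoints, so this is the minimum enclosing circle.
r = √(172.25) ≈ 13.124.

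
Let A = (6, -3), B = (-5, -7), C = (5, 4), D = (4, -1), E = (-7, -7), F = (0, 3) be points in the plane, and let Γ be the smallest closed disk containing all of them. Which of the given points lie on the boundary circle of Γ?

The farthest pair is C–E with squared distance 265. The circle on this segment as diameter has centre (-1, -1.5) and r² = 265/4 = 66.25.
Check A: distance² to centre = 51.25 ≤ 66.25, so it lies inside.
All remaining points lie in this disk, and no smaller disk contains both endpoints, so this is the minimum enclosing circle.
The points at distance exactly r from the centre are C, E — 2 points.

C, E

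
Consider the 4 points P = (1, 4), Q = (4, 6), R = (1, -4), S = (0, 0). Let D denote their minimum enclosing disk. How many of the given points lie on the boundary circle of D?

By Welzl's lemma the MEC is supported by two points (diametrically opposite) or three points (on a circumcircle).
The farthest pair is Q–R with squared distance 109. The circle on this segment as diameter has centre (2.5, 1) and r² = 109/4 = 27.25.
Check P: distance² to centre = 11.25 ≤ 27.25, so it lies inside.
All remaining points lie in this disk, and no smaller disk contains both endpoints, so this is the minimum enclosing circle.
The points at distance exactly r from the centre are Q, R — 2 points.

2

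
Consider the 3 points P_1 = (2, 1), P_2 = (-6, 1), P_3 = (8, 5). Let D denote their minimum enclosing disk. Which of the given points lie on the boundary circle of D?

Side lengths²: P_1P_2² = 64, P_1P_3² = 52, P_2P_3² = 212.
Since P_2P_3² = 212 ≥ 64 + 52 = 116, the angle opposite P_2P_3 is not acute, so the smallest enclosing circle has P_2P_3 as diameter.
Centre = midpoint of P_2P_3 = (1, 3), r² = 212/4 = 53.
The points at distance exactly r from the centre are P_2, P_3 — 2 points.

P_2, P_3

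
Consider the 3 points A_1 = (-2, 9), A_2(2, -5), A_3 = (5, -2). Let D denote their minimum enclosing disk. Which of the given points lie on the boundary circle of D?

Side lengths²: A_1A_2² = 212, A_1A_3² = 170, A_2A_3² = 18.
Since A_1A_2² = 212 ≥ 170 + 18 = 188, the angle opposite A_1A_2 is not acute, so the smallest enclosing circle has A_1A_2 as diameter.
Centre = midpoint of A_1A_2 = (0, 2), r² = 212/4 = 53.
The points at distance exactly r from the centre are A_1, A_2 — 2 points.

A_1, A_2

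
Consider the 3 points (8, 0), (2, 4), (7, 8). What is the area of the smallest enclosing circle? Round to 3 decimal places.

Call the three points A, B, C in the order given.
Side lengths²: AB² = 52, AC² = 65, BC² = 41.
Since AC² = 65 < 52 + 41 = 93, the triangle is acute, so the smallest enclosing circle is the circumcircle.
Circumcentre = (137/22, 169/44), r² = 34645/1936.
Area = π·r² = π·34645/1936 ≈ 56.219.

56.219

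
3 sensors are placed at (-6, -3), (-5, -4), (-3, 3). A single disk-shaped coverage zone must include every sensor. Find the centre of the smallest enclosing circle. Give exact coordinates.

Call the three points A, B, C in the order given.
Side lengths²: AB² = 2, AC² = 45, BC² = 53.
Since BC² = 53 ≥ 45 + 2 = 47, the angle opposite BC is not acute, so the smallest enclosing circle has BC as diameter.
Centre = midpoint of BC = (-4, -0.5), r² = 53/4 = 13.25.
Centre = (-4, -0.5).

(-4, -0.5)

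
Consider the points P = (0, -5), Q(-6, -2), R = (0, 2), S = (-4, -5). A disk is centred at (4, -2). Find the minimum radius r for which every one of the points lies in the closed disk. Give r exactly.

10

The required radius is the distance from (4, -2) to the farthest point.
Squared distances: 25, 100, 32, 73.
Maximum is 100, attained at Q.
r = √100 = 10.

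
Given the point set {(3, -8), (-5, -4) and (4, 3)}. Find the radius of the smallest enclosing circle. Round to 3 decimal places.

6.122

Call the three points A, B, C in the order given.
Side lengths²: AB² = 80, AC² = 122, BC² = 130.
Since BC² = 130 < 122 + 80 = 202, the triangle is acute, so the smallest enclosing circle is the circumcircle.
Circumcentre = (20/23, -52/23), r² = 19825/529.
r = √(19825/529) ≈ 6.122.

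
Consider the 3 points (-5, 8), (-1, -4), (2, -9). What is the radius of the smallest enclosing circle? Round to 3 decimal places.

9.192

Call the three points A, B, C in the order given.
Side lengths²: AB² = 160, AC² = 338, BC² = 34.
Since AC² = 338 ≥ 160 + 34 = 194, the angle opposite AC is not acute, so the smallest enclosing circle has AC as diameter.
Centre = midpoint of AC = (-1.5, -0.5), r² = 338/4 = 84.5.
r = √(84.5) ≈ 9.192.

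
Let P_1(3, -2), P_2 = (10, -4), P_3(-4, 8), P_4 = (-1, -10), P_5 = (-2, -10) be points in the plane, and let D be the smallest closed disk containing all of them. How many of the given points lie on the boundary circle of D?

A smallest enclosing disk is always determined by at most three of the input points on its boundary.
The minimum enclosing circle is determined by three boundary points: P_2, P_3, P_5.
Their circumcentre is (15/19, -11/19) with r² = 34850/361.
The farthest remaining point P_4 is at distance² 33197/361 ≤ 34850/361.
The points at distance exactly r from the centre are P_2, P_3, P_5 — 3 points.

3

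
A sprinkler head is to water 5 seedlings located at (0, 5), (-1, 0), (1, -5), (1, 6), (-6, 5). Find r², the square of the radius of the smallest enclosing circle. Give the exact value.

By Welzl's lemma the MEC is supported by two points (diametrically opposite) or three points (on a circumcircle).
The minimum enclosing circle is determined by three boundary points: (1, -5), (1, 6), (-6, 5).
Their circumcentre is (-25/14, 0.5) with r² = 3725/98.
The farthest remaining point (0, 5) is at distance² 2297/98 ≤ 3725/98.

3725/98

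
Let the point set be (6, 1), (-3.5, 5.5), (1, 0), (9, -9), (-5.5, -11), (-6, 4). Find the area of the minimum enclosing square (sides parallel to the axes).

272.25

The bounding box has width 15 and height 16.5.
An axis-aligned square enclosing the set must have side ≥ max(width, height).
So the minimum side is max(15, 16.5) = 16.5.
Area = 16.5² = 272.25.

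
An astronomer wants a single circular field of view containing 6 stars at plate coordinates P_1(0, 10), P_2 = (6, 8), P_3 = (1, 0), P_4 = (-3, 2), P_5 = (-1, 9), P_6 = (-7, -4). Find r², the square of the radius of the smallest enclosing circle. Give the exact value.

A smallest enclosing disk is always determined by at most three of the input points on its boundary.
The farthest pair is P_2–P_6 with squared distance 313. The circle on this segment as diameter has centre (-0.5, 2) and r² = 313/4 = 78.25.
Check P_1: distance² to centre = 64.25 ≤ 78.25, so it lies inside.
All remaining points lie in this disk, and no smaller disk contains both endpoints, so this is the minimum enclosing circle.

78.25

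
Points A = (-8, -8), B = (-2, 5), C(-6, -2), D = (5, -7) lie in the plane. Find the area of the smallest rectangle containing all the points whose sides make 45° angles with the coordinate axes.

In coordinates u = x + y, v = x − y the rectangle is axis-aligned; the map (x,y)→(u,v) scales areas by 2.
u-values: -16, 3, -8, -2; range = 3 − (-16) = 19.
v-values: 0, -7, -4, 12; range = 12 − (-7) = 19.
Area = (19 × 19) / 2 = 180.5.

180.5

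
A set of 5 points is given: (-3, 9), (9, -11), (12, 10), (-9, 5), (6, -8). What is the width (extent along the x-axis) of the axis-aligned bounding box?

21

max x = 12, min x = -9, so width = 21.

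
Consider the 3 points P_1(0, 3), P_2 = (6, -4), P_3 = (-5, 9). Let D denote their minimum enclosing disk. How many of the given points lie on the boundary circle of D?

2

Side lengths²: P_1P_2² = 85, P_1P_3² = 61, P_2P_3² = 290.
Since P_2P_3² = 290 ≥ 85 + 61 = 146, the angle opposite P_2P_3 is not acute, so the smallest enclosing circle has P_2P_3 as diameter.
Centre = midpoint of P_2P_3 = (0.5, 2.5), r² = 290/4 = 72.5.
The points at distance exactly r from the centre are P_2, P_3 — 2 points.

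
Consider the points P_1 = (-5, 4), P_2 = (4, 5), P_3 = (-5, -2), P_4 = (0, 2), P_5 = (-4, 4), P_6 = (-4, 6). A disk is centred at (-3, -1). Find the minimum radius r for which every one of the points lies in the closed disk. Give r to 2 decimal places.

The required radius is the distance from (-3, -1) to the farthest point.
Squared distances: 29, 85, 5, 18, 26, 50.
Maximum is 85, attained at P_2.
r = √85 ≈ 9.22.

9.22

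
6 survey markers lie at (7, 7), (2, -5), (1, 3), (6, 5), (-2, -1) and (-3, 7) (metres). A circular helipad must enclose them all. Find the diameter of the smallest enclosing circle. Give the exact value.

169/12

A smallest enclosing disk is always determined by at most three of the input points on its boundary.
The minimum enclosing circle is determined by three boundary points: (7, 7), (2, -5), (-3, 7).
Their circumcentre is (2, 49/24) with r² = 28561/576.
The farthest remaining point (-2, -1) is at distance² 14545/576 ≤ 28561/576.
Diameter = 2r = 2√(28561/576) = 169/12.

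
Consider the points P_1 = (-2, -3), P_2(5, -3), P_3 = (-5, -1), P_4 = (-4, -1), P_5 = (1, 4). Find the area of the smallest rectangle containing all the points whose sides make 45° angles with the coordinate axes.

66

In coordinates u = x + y, v = x − y the rectangle is axis-aligned; the map (x,y)→(u,v) scales areas by 2.
u-values: -5, 2, -6, -5, 5; range = 5 − (-6) = 11.
v-values: 1, 8, -4, -3, -3; range = 8 − (-4) = 12.
Area = (11 × 12) / 2 = 66.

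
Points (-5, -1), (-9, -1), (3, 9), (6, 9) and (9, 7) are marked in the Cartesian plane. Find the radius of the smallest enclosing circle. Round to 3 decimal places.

The minimum enclosing circle of a finite set is fixed by two of the points (as a diameter) or three (as a circumcircle).
The farthest pair is (-9, -1)–(9, 7) with squared distance 388. The circle on this segment as diameter has centre (0, 3) and r² = 388/4 = 97.
Check (-5, -1): distance² to centre = 41 ≤ 97, so it lies inside.
All remaining points lie in this disk, and no smaller disk contains both endpoints, so this is the minimum enclosing circle.
r = √97 ≈ 9.849.

9.849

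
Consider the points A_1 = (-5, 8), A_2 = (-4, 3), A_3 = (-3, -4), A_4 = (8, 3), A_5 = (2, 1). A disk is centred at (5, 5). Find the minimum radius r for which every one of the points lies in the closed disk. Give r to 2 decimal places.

The required radius is the distance from (5, 5) to the farthest point.
Squared distances: 109, 85, 145, 13, 25.
Maximum is 145, attained at A_3.
r = √145 ≈ 12.04.

12.04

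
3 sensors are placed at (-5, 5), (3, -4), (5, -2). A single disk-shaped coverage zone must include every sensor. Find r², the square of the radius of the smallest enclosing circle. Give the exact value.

Call the three points A, B, C in the order given.
Side lengths²: AB² = 145, AC² = 149, BC² = 8.
Since AC² = 149 < 145 + 8 = 153, the triangle is acute, so the smallest enclosing circle is the circumcircle.
Circumcentre = (-7/34, 41/34), r² = 21605/578.

21605/578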